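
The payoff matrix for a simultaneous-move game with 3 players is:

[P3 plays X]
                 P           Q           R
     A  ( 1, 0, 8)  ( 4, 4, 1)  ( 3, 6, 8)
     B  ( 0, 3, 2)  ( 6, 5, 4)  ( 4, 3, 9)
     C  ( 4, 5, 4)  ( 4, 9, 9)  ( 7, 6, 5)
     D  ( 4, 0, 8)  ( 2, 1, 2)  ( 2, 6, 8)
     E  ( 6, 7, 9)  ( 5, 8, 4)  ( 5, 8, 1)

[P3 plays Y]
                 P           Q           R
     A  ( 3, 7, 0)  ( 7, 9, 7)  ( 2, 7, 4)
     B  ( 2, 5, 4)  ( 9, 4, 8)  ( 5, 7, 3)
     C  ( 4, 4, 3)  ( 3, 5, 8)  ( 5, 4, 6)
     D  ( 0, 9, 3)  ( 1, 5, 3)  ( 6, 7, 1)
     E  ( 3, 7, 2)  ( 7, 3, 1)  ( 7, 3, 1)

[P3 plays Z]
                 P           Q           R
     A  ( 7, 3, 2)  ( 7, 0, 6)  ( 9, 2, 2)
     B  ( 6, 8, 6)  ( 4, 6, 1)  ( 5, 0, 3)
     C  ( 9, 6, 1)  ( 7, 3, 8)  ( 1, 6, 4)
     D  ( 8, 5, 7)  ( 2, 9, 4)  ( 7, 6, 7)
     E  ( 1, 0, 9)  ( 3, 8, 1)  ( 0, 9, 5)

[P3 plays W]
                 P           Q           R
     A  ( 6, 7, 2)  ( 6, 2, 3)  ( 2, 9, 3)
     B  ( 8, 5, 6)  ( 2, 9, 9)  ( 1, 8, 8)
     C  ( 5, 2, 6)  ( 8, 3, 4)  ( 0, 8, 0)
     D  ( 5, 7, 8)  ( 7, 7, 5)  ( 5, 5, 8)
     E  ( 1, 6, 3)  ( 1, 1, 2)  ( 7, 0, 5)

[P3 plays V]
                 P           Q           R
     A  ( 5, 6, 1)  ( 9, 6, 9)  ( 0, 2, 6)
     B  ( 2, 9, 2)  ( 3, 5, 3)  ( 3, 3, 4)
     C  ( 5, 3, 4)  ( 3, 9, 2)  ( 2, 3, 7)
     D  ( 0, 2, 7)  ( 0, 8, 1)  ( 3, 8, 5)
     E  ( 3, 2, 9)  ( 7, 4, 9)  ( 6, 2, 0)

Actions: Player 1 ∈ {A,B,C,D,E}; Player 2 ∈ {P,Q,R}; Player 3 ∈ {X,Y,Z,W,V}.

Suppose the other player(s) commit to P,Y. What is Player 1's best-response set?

u_1(A vs P,Y) = 3
u_1(B vs P,Y) = 2
u_1(C vs P,Y) = 4
u_1(D vs P,Y) = 0
u_1(E vs P,Y) = 3
max payoff 4 at {C}

BR_1 = {C}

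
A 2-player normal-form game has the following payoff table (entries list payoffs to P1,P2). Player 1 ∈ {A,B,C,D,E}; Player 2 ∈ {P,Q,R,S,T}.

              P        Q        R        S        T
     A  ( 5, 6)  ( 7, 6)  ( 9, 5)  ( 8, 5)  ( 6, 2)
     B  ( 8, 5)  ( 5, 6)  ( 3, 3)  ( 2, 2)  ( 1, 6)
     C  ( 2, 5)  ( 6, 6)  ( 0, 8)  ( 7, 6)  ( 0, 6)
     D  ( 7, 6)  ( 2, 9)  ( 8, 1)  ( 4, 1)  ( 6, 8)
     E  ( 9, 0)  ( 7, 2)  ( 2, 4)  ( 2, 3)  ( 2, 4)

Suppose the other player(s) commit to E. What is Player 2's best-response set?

P2 best: {R,T}

u_2(P vs E) = 0
u_2(Q vs E) = 2
u_2(R vs E) = 4
u_2(S vs E) = 3
u_2(T vs E) = 4
max payoff 4 at {R,T}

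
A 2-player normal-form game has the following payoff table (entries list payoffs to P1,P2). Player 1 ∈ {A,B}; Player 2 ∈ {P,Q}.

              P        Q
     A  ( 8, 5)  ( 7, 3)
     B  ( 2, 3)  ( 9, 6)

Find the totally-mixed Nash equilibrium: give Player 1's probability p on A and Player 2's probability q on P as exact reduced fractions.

(p,q) = (3/5, 1/4)

P1 indiff ⇒ q·8+(1-q)·7 = q·2+(1-q)·9 ⇒ q(6) = (1-q)(2) ⇒ q = 1/4
P2 indiff ⇒ p·5+(1-p)·3 = p·3+(1-p)·6 ⇒ p(2) = (1-p)(3) ⇒ p = 3/5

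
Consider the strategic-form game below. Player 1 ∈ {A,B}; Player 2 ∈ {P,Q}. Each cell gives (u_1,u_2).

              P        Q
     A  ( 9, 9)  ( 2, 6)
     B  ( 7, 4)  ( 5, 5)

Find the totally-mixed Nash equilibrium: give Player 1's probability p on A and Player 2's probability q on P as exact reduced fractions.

P1 indiff ⇒ q·9+(1-q)·2 = q·7+(1-q)·5 ⇒ q(2) = (1-q)(3) ⇒ q = 3/5
P2 indiff ⇒ p·9+(1-p)·4 = p·6+(1-p)·5 ⇒ p(3) = (1-p)(1) ⇒ p = 1/4

(p,q) = (1/4, 3/5)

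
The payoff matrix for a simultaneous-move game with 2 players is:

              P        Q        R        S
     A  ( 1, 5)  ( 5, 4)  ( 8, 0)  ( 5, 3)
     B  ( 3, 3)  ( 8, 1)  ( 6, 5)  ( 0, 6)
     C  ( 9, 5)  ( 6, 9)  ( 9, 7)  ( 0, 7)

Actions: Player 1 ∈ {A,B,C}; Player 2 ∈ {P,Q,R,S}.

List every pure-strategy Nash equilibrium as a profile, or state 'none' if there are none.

(A,P): not NE [P1→C gives 9>1]
(A,Q): not NE [P1→B gives 8>5; P2→P gives 5>4]
(A,R): not NE [P1→C gives 9>8; P2→P gives 5>0]
(A,S): not NE [P2→P gives 5>3]
(B,P): not NE [P1→C gives 9>3; P2→S gives 6>3]
(B,Q): not NE [P2→S gives 6>1]
(B,R): not NE [P1→C gives 9>6; P2→S gives 6>5]
(B,S): not NE [P1→A gives 5>0]
(C,P): not NE [P2→Q gives 9>5]
(C,Q): not NE [P1→B gives 8>6]
(C,R): not NE [P2→Q gives 9>7]
(C,S): not NE [P1→A gives 5>0; P2→Q gives 9>7]

Equilibria: none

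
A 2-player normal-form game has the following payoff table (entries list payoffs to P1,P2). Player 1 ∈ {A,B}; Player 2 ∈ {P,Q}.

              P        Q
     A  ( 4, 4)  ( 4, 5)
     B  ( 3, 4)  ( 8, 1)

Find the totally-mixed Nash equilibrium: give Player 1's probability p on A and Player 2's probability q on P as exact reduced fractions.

P1 mixes 3/4 on A; P2 mixes 4/5 on P

P1 indiff ⇒ q·4+(1-q)·4 = q·3+(1-q)·8 ⇒ q(1) = (1-q)(4) ⇒ q = 4/5
P2 indiff ⇒ p·4+(1-p)·4 = p·5+(1-p)·1 ⇒ p(-1) = (1-p)(-3) ⇒ p = 3/4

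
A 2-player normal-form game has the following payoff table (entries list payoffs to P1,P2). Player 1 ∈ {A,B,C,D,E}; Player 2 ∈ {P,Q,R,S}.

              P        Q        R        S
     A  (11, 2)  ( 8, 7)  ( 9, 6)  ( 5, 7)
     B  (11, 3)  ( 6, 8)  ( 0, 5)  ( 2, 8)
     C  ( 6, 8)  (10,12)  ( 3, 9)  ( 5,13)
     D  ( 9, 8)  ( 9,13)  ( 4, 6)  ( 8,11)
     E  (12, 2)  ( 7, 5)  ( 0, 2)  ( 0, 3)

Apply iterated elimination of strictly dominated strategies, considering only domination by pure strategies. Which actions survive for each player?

Survivors P1:{C,D} P2:{Q,S}

P2 drop P (Q beats it: A:7>2 B:8>3 C:12>8 D:13>8 E:5>2)
P1 drop B (A beats it: Q:8>6 R:9>0 S:5>2)
P1 drop E (A beats it: Q:8>7 R:9>0 S:5>0)
P2 drop R (Q beats it: A:7>6 C:12>9 D:13>6)
P1 drop A (D beats it: Q:9>8 S:8>5)
P1→{C,D} P2→{Q,S}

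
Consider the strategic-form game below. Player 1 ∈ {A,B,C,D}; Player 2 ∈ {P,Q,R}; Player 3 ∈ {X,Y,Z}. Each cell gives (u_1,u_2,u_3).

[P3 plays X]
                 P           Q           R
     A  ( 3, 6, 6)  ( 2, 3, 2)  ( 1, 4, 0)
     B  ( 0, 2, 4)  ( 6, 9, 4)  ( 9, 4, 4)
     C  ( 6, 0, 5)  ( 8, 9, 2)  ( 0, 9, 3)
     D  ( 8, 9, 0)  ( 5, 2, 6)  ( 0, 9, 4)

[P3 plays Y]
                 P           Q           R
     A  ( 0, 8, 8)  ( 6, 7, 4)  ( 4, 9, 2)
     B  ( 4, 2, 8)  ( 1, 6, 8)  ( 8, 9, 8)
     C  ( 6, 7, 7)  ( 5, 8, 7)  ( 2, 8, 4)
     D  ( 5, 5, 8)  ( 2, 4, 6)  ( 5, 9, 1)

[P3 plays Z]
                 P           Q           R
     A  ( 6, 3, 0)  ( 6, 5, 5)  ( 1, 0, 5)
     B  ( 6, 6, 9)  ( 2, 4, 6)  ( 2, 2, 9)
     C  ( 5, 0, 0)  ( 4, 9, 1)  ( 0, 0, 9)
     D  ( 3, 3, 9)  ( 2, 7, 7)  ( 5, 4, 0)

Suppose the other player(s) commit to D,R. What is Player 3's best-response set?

BR_3 = {X}

u_3(X vs D,R) = 4
u_3(Y vs D,R) = 1
u_3(Z vs D,R) = 0
max payoff 4 at {X}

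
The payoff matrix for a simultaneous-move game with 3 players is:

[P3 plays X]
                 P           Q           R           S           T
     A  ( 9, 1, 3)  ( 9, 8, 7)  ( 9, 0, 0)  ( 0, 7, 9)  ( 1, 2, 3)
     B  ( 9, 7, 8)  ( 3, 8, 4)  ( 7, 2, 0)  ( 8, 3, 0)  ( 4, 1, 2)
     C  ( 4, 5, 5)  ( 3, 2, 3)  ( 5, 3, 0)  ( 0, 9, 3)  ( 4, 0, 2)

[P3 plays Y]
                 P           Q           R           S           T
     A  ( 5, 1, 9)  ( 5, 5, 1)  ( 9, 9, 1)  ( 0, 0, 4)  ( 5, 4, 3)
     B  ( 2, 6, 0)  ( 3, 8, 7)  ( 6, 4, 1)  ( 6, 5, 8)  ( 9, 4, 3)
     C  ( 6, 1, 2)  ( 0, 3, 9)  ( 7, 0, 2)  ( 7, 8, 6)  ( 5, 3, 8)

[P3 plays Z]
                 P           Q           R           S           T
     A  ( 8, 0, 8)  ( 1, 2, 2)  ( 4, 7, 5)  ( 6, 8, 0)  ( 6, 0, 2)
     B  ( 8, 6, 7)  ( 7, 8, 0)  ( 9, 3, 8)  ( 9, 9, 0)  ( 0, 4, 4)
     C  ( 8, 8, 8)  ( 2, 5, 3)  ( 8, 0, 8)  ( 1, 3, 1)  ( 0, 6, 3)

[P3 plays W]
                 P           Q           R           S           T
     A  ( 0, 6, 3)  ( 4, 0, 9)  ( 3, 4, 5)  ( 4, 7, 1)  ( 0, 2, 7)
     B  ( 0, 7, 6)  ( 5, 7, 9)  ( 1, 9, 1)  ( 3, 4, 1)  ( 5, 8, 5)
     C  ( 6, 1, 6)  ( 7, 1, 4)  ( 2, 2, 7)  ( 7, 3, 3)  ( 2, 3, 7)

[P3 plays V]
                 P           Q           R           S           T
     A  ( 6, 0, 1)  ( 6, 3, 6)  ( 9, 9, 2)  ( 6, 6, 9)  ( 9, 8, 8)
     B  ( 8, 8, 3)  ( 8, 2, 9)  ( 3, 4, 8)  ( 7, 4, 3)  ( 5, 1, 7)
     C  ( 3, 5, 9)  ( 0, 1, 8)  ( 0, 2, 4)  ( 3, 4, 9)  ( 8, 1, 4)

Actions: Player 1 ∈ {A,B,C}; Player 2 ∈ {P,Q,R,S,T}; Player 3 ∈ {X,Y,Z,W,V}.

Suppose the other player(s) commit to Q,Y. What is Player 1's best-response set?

u_1(A vs Q,Y) = 5
u_1(B vs Q,Y) = 3
u_1(C vs Q,Y) = 0
max payoff 5 at {A}

P1 best: {A}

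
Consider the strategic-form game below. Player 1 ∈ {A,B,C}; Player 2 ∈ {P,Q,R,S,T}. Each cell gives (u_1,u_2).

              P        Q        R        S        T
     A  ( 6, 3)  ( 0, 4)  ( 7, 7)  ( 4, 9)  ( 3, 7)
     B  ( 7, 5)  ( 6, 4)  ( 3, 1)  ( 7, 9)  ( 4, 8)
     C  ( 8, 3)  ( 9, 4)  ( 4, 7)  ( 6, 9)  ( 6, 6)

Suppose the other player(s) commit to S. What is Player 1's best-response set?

u_1(A vs S) = 4
u_1(B vs S) = 7
u_1(C vs S) = 6
max payoff 7 at {B}

P1 best: {B}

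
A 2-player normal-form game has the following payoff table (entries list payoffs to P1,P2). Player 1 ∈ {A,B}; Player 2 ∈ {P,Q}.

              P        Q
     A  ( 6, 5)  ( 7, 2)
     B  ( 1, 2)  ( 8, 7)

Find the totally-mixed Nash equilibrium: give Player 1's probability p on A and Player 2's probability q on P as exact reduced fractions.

P1 indiff ⇒ q·6+(1-q)·7 = q·1+(1-q)·8 ⇒ q(5) = (1-q)(1) ⇒ q = 1/6
P2 indiff ⇒ p·5+(1-p)·2 = p·2+(1-p)·7 ⇒ p(3) = (1-p)(5) ⇒ p = 5/8

p=5/8, q=1/6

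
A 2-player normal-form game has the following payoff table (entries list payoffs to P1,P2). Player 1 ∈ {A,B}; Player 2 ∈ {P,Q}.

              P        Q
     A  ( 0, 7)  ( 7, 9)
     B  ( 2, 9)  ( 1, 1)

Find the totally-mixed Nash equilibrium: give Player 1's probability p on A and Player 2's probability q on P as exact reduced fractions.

P1 indiff ⇒ q·0+(1-q)·7 = q·2+(1-q)·1 ⇒ q(-2) = (1-q)(-6) ⇒ q = 3/4
P2 indiff ⇒ p·7+(1-p)·9 = p·9+(1-p)·1 ⇒ p(-2) = (1-p)(-8) ⇒ p = 4/5

P1 mixes 4/5 on A; P2 mixes 3/4 on P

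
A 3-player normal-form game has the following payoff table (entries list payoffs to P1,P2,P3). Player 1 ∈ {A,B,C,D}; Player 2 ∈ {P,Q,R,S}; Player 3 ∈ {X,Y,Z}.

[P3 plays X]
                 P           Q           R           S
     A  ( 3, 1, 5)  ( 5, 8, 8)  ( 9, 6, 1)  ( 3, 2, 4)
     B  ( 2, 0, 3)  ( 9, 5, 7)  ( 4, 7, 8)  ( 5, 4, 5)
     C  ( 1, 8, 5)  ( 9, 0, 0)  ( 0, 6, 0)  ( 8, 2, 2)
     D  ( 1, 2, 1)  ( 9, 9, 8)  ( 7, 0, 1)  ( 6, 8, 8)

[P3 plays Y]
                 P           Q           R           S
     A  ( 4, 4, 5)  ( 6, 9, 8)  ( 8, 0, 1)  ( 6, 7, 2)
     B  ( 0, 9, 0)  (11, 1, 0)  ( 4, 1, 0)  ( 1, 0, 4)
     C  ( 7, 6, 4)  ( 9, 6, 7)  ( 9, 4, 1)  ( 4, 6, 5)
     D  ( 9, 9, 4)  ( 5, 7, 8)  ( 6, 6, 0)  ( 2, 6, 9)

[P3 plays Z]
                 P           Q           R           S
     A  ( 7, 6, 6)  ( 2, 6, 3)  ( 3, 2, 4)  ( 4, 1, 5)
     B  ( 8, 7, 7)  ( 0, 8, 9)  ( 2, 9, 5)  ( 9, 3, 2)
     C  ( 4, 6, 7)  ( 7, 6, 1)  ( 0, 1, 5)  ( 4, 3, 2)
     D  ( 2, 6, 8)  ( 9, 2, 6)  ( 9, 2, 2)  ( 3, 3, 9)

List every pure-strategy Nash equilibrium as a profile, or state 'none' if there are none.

Nash profiles: (D,Q,X)

(A,P,X): not NE [P2→Q gives 8>1; P3→Z gives 6>5]
(A,P,Y): not NE [P1→D gives 9>4; P2→Q gives 9>4; P3→Z gives 6>5]
(A,P,Z): not NE [P1→B gives 8>7]
(A,Q,X): not NE [P1→D gives 9>5]
(A,Q,Y): not NE [P1→B gives 11>6]
(A,Q,Z): not NE [P1→D gives 9>2; P3→Y gives 8>3]
(A,R,X): not NE [P2→Q gives 8>6; P3→Z gives 4>1]
(A,R,Y): not NE [P1→C gives 9>8; P2→Q gives 9>0; P3→Z gives 4>1]
(A,R,Z): not NE [P1→D gives 9>3; P2→Q gives 6>2]
(A,S,X): not NE [P1→C gives 8>3; P2→Q gives 8>2; P3→Z gives 5>4]
(A,S,Y): not NE [P2→Q gives 9>7; P3→Z gives 5>2]
(A,S,Z): not NE [P1→B gives 9>4; P2→Q gives 6>1]
(B,P,X): not NE [P1→A gives 3>2; P2→R gives 7>0; P3→Z gives 7>3]
(B,P,Y): not NE [P1→D gives 9>0; P3→Z gives 7>0]
(B,P,Z): not NE [P2→R gives 9>7]
(B,Q,X): not NE [P2→R gives 7>5; P3→Z gives 9>7]
(B,Q,Y): not NE [P2→P gives 9>1; P3→Z gives 9>0]
(B,Q,Z): not NE [P1→D gives 9>0; P2→R gives 9>8]
(B,R,X): not NE [P1→A gives 9>4]
(B,R,Y): not NE [P1→C gives 9>4; P2→P gives 9>1; P3→X gives 8>0]
(B,R,Z): not NE [P1→D gives 9>2; P3→X gives 8>5]
(B,S,X): not NE [P1→C gives 8>5; P2→R gives 7>4]
(B,S,Y): not NE [P1→A gives 6>1; P2→P gives 9>0; P3→X gives 5>4]
(B,S,Z): not NE [P2→R gives 9>3; P3→X gives 5>2]
(C,P,X): not NE [P1→A gives 3>1; P3→Z gives 7>5]
(C,P,Y): not NE [P1→D gives 9>7; P3→Z gives 7>4]
(C,P,Z): not NE [P1→B gives 8>4]
(C,Q,X): not NE [P2→P gives 8>0; P3→Y gives 7>0]
(C,Q,Y): not NE [P1→B gives 11>9]
(C,Q,Z): not NE [P1→D gives 9>7; P3→Y gives 7>1]
(C,R,X): not NE [P1→A gives 9>0; P2→P gives 8>6; P3→Z gives 5>0]
(C,R,Y): not NE [P2→S gives 6>4; P3→Z gives 5>1]
(C,R,Z): not NE [P1→D gives 9>0; P2→Q gives 6>1]
(C,S,X): not NE [P2→P gives 8>2; P3→Y gives 5>2]
(C,S,Y): not NE [P1→A gives 6>4]
(C,S,Z): not NE [P1→B gives 9>4; P2→Q gives 6>3; P3→Y gives 5>2]
(D,P,X): not NE [P1→A gives 3>1; P2→Q gives 9>2; P3→Z gives 8>1]
(D,P,Y): not NE [P3→Z gives 8>4]
(D,P,Z): not NE [P1→B gives 8>2]
(D,Q,X): NE
(D,Q,Y): not NE [P1→B gives 11>5; P2→P gives 9>7]
(D,Q,Z): not NE [P2→P gives 6>2; P3→Y gives 8>6]
(D,R,X): not NE [P1→A gives 9>7; P2→Q gives 9>0; P3→Z gives 2>1]
(D,R,Y): not NE [P1→C gives 9>6; P2→P gives 9>6; P3→Z gives 2>0]
(D,R,Z): not NE [P2→P gives 6>2]
(D,S,X): not NE [P1→C gives 8>6; P2→Q gives 9>8; P3→Z gives 9>8]
(D,S,Y): not NE [P1→A gives 6>2; P2→P gives 9>6]
(D,S,Z): not NE [P1→B gives 9>3; P2→P gives 6>3]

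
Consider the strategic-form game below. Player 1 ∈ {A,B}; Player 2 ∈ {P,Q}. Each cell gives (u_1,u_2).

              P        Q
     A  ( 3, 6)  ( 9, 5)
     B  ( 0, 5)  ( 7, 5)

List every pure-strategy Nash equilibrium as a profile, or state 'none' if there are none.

(A,P): NE
(A,Q): not NE [P2→P gives 6>5]
(B,P): not NE [P1→A gives 3>0]
(B,Q): not NE [P1→A gives 9>7]

NE set: (A,P)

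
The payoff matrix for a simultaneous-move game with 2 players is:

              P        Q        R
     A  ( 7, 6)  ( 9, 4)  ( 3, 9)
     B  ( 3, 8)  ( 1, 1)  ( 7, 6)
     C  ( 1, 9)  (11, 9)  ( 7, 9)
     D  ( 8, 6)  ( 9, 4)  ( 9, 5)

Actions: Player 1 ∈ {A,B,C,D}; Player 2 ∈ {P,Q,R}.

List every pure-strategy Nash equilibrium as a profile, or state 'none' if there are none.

(A,P): not NE [P1→D gives 8>7; P2→R gives 9>6]
(A,Q): not NE [P1→C gives 11>9; P2→R gives 9>4]
(A,R): not NE [P1→D gives 9>3]
(B,P): not NE [P1→D gives 8>3]
(B,Q): not NE [P1→C gives 11>1; P2→P gives 8>1]
(B,R): not NE [P1→D gives 9>7; P2→P gives 8>6]
(C,P): not NE [P1→D gives 8>1]
(C,Q): NE
(C,R): not NE [P1→D gives 9>7]
(D,P): NE
(D,Q): not NE [P1→C gives 11>9; P2→P gives 6>4]
(D,R): not NE [P2→P gives 6>5]

NE set: (C,Q), (D,P)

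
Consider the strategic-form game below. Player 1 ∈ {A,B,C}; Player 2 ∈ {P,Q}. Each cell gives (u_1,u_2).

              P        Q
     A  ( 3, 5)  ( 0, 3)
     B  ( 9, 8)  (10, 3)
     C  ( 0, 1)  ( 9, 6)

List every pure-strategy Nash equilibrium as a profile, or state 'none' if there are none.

(A,P): not NE [P1→B gives 9>3]
(A,Q): not NE [P1→B gives 10>0; P2→P gives 5>3]
(B,P): NE
(B,Q): not NE [P2→P gives 8>3]
(C,P): not NE [P1→B gives 9>0; P2→Q gives 6>1]
(C,Q): not NE [P1→B gives 10>9]

PSNE = {(B,P)}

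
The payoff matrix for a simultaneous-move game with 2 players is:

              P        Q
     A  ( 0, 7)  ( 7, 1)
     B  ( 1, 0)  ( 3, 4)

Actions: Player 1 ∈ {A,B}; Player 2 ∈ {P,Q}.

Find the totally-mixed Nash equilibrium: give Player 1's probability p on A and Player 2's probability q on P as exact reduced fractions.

p=2/5, q=4/5

P1 indiff ⇒ q·0+(1-q)·7 = q·1+(1-q)·3 ⇒ q(-1) = (1-q)(-4) ⇒ q = 4/5
P2 indiff ⇒ p·7+(1-p)·0 = p·1+(1-p)·4 ⇒ p(6) = (1-p)(4) ⇒ p = 2/5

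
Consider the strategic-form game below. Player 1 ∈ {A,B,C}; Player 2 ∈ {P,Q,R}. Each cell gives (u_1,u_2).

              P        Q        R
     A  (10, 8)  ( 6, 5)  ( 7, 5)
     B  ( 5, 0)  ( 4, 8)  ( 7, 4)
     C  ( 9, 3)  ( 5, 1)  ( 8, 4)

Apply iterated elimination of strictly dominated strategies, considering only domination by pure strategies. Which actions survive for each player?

Survivors P1:{A,C} P2:{P,R}

P1 drop B (C beats it: P:9>5 Q:5>4 R:8>7)
P2 drop Q (P beats it: A:8>5 C:3>1)
P1→{A,C} P2→{P,R}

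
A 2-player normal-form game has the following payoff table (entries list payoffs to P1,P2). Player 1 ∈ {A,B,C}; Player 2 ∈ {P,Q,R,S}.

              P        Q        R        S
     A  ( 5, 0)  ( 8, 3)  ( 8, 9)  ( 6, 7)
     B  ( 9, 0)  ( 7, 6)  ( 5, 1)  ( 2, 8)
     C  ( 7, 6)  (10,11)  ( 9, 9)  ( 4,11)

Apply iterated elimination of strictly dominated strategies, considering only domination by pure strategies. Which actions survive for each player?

Survivors P1:{A,C} P2:{Q,R,S}

P2 drop P (Q beats it: A:3>0 B:6>0 C:11>6)
P1 drop B (A beats it: Q:8>7 R:8>5 S:6>2)
P1→{A,C} P2→{Q,R,S}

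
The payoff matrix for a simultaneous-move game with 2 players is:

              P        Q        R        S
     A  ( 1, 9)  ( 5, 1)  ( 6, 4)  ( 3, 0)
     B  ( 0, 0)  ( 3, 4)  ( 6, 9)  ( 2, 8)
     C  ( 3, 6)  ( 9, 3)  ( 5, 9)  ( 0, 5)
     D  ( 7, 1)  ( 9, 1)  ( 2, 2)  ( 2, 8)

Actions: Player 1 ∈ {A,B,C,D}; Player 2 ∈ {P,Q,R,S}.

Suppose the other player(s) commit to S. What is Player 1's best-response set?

argmax u_1 = {A}

u_1(A vs S) = 3
u_1(B vs S) = 2
u_1(C vs S) = 0
u_1(D vs S) = 2
max payoff 3 at {A}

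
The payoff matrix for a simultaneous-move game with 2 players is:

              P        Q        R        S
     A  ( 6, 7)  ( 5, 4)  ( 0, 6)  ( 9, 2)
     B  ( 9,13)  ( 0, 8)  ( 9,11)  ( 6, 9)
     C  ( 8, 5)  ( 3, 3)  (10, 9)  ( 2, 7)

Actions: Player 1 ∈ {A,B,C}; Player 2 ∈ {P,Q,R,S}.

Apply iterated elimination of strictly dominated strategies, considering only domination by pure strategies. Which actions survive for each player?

Remaining: P1:{B,C} P2:{P,R}

P2 drop Q (P beats it: A:7>4 B:13>8 C:5>3)
P2 drop S (R beats it: A:6>2 B:11>9 C:9>7)
P1 drop A (B beats it: P:9>6 R:9>0)
P1→{B,C} P2→{P,R}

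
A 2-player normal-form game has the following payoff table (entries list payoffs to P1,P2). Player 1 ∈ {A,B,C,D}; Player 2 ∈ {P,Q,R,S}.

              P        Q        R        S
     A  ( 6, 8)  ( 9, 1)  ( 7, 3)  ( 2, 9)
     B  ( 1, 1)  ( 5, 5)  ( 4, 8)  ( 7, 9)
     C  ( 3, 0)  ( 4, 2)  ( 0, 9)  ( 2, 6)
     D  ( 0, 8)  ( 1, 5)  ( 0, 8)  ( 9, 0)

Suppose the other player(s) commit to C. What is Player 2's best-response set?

u_2(P vs C) = 0
u_2(Q vs C) = 2
u_2(R vs C) = 9
u_2(S vs C) = 6
max payoff 9 at {R}

P2 best: {R}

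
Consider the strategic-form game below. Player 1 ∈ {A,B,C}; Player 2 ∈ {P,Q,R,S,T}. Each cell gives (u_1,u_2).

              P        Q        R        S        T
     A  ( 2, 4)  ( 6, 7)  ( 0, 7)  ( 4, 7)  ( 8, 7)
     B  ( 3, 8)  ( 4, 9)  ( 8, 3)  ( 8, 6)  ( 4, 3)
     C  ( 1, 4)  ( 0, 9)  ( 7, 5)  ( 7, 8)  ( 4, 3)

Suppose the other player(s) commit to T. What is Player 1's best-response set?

argmax u_1 = {A}

u_1(A vs T) = 8
u_1(B vs T) = 4
u_1(C vs T) = 4
max payoff 8 at {A}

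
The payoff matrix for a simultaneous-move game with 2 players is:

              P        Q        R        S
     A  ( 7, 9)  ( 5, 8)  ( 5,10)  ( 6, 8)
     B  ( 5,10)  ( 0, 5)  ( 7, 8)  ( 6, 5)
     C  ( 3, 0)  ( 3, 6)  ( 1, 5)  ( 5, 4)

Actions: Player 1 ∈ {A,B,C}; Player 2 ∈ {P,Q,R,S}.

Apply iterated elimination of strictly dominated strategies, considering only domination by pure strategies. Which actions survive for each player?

IESDS → P1:{A,B} P2:{P,R}

P1 drop C (A beats it: P:7>3 Q:5>3 R:5>1 S:6>5)
P2 drop Q (P beats it: A:9>8 B:10>5)
P2 drop S (P beats it: A:9>8 B:10>5)
P1→{A,B} P2→{P,R}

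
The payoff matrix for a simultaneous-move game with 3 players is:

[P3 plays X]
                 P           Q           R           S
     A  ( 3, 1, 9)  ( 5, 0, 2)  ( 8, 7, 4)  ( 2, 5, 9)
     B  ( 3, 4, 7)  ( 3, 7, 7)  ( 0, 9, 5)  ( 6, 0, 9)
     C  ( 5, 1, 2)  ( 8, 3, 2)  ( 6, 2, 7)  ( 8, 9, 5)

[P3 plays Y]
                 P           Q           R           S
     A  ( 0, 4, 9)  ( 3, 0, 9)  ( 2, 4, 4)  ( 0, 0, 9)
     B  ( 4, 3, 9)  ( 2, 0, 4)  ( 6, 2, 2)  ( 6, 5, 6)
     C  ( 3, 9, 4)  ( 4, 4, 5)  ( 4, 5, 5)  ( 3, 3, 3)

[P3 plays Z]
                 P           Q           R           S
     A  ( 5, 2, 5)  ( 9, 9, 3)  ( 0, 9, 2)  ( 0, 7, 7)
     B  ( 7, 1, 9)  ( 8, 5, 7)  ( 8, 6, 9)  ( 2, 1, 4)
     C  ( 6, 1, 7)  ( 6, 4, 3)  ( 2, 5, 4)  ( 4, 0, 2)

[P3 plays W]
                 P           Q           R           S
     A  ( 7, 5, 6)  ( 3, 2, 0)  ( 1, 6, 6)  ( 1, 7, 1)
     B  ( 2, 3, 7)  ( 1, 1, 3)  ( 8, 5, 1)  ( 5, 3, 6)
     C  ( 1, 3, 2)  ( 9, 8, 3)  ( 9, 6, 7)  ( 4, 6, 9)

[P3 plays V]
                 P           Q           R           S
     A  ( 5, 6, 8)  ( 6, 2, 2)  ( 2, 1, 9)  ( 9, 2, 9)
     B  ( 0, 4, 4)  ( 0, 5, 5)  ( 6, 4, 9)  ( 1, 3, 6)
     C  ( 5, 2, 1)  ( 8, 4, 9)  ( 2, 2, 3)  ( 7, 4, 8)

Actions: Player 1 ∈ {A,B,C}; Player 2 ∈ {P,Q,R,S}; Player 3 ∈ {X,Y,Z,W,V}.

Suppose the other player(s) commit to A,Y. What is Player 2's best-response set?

argmax u_2 = {P,R}

u_2(P vs A,Y) = 4
u_2(Q vs A,Y) = 0
u_2(R vs A,Y) = 4
u_2(S vs A,Y) = 0
max payoff 4 at {P,R}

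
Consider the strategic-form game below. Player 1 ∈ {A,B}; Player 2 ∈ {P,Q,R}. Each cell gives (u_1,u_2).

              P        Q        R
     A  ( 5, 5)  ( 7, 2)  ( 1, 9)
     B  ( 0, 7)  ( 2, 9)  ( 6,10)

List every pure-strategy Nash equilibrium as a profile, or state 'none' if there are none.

(A,P): not NE [P2→R gives 9>5]
(A,Q): not NE [P2→R gives 9>2]
(A,R): not NE [P1→B gives 6>1]
(B,P): not NE [P1→A gives 5>0; P2→R gives 10>7]
(B,Q): not NE [P1→A gives 7>2; P2→R gives 10>9]
(B,R): NE

NE set: (B,R)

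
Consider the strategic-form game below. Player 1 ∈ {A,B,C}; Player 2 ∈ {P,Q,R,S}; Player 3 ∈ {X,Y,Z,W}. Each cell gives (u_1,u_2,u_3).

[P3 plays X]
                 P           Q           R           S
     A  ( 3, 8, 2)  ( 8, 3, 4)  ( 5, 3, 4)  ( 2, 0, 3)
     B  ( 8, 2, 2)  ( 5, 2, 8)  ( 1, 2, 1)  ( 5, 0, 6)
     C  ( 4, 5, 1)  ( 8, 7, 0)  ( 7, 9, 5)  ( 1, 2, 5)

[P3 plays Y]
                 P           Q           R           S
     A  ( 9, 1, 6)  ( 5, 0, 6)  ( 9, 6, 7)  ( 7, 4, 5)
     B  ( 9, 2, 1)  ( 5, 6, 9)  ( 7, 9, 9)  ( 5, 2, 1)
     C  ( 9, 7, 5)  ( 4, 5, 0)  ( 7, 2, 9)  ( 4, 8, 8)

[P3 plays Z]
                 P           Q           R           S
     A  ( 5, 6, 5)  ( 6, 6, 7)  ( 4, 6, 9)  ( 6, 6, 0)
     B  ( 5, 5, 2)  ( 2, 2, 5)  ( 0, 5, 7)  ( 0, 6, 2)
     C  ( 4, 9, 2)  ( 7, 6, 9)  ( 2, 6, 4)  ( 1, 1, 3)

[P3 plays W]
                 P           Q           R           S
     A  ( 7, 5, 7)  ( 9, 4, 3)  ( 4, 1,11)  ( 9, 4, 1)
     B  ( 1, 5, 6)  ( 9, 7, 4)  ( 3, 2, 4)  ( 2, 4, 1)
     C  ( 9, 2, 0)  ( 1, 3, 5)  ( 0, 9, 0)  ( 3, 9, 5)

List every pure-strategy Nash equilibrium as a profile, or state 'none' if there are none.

No pure NE.

(A,P,X): not NE [P1→B gives 8>3; P3→W gives 7>2]
(A,P,Y): not NE [P2→R gives 6>1; P3→W gives 7>6]
(A,P,Z): not NE [P3→W gives 7>5]
(A,P,W): not NE [P1→C gives 9>7]
(A,Q,X): not NE [P2→P gives 8>3; P3→Z gives 7>4]
(A,Q,Y): not NE [P2→R gives 6>0; P3→Z gives 7>6]
(A,Q,Z): not NE [P1→C gives 7>6]
(A,Q,W): not NE [P2→P gives 5>4; P3→Z gives 7>3]
(A,R,X): not NE [P1→C gives 7>5; P2→P gives 8>3; P3→W gives 11>4]
(A,R,Y): not NE [P3→W gives 11>7]
(A,R,Z): not NE [P3→W gives 11>9]
(A,R,W): not NE [P2→P gives 5>1]
(A,S,X): not NE [P1→B gives 5>2; P2→P gives 8>0; P3→Y gives 5>3]
(A,S,Y): not NE [P2→R gives 6>4]
(A,S,Z): not NE [P3→Y gives 5>0]
(A,S,W): not NE [P2→P gives 5>4; P3→Y gives 5>1]
(B,P,X): not NE [P3→W gives 6>2]
(B,P,Y): not NE [P2→R gives 9>2; P3→W gives 6>1]
(B,P,Z): not NE [P2→S gives 6>5; P3→W gives 6>2]
(B,P,W): not NE [P1→C gives 9>1; P2→Q gives 7>5]
(B,Q,X): not NE [P1→C gives 8>5; P3→Y gives 9>8]
(B,Q,Y): not NE [P2→R gives 9>6]
(B,Q,Z): not NE [P1→C gives 7>2; P2→S gives 6>2; P3→Y gives 9>5]
(B,Q,W): not NE [P3→Y gives 9>4]
(B,R,X): not NE [P1→C gives 7>1; P3→Y gives 9>1]
(B,R,Y): not NE [P1→A gives 9>7]
(B,R,Z): not NE [P1→A gives 4>0; P2→S gives 6>5; P3→Y gives 9>7]
(B,R,W): not NE [P1→A gives 4>3; P2→Q gives 7>2; P3→Y gives 9>4]
(B,S,X): not NE [P2→R gives 2>0]
(B,S,Y): not NE [P1→A gives 7>5; P2→R gives 9>2; P3→X gives 6>1]
(B,S,Z): not NE [P1→A gives 6>0; P3→X gives 6>2]
(B,S,W): not NE [P1→A gives 9>2; P2→Q gives 7>4; P3→X gives 6>1]
(C,P,X): not NE [P1→B gives 8>4; P2→R gives 9>5; P3→Y gives 5>1]
(C,P,Y): not NE [P2→S gives 8>7]
(C,P,Z): not NE [P1→B gives 5>4; P3→Y gives 5>2]
(C,P,W): not NE [P2→S gives 9>2; P3→Y gives 5>0]
(C,Q,X): not NE [P2→R gives 9>7; P3→Z gives 9>0]
(C,Q,Y): not NE [P1→B gives 5>4; P2→S gives 8>5; P3→Z gives 9>0]
(C,Q,Z): not NE [P2→P gives 9>6]
(C,Q,W): not NE [P1→B gives 9>1; P2→S gives 9>3; P3→Z gives 9>5]
(C,R,X): not NE [P3→Y gives 9>5]
(C,R,Y): not NE [P1→A gives 9>7; P2→S gives 8>2]
(C,R,Z): not NE [P1→A gives 4>2; P2→P gives 9>6; P3→Y gives 9>4]
(C,R,W): not NE [P1→A gives 4>0; P3→Y gives 9>0]
(C,S,X): not NE [P1→B gives 5>1; P2→R gives 9>2; P3→Y gives 8>5]
(C,S,Y): not NE [P1→A gives 7>4]
(C,S,Z): not NE [P1→A gives 6>1; P2→P gives 9>1; P3→Y gives 8>3]
(C,S,W): not NE [P1→A gives 9>3; P3→Y gives 8>5]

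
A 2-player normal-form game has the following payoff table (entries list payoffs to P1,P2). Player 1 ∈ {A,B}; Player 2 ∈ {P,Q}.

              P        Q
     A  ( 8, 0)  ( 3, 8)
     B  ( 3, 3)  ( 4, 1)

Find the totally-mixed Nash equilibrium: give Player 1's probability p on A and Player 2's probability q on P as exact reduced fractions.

p=1/5, q=1/6

P1 indiff ⇒ q·8+(1-q)·3 = q·3+(1-q)·4 ⇒ q(5) = (1-q)(1) ⇒ q = 1/6
P2 indiff ⇒ p·0+(1-p)·3 = p·8+(1-p)·1 ⇒ p(-8) = (1-p)(-2) ⇒ p = 1/5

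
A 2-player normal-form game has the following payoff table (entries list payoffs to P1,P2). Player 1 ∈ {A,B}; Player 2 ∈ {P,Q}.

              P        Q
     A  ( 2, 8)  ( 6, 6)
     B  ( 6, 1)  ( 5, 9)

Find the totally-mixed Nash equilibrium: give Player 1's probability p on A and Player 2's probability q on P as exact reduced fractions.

P1 indiff ⇒ q·2+(1-q)·6 = q·6+(1-q)·5 ⇒ q(-4) = (1-q)(-1) ⇒ q = 1/5
P2 indiff ⇒ p·8+(1-p)·1 = p·6+(1-p)·9 ⇒ p(2) = (1-p)(8) ⇒ p = 4/5

(p,q) = (4/5, 1/5)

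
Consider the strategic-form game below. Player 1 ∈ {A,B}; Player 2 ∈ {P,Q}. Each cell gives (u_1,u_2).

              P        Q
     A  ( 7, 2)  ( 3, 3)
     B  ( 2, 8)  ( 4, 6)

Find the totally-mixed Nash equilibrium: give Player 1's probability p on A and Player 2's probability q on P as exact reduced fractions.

P1 indiff ⇒ q·7+(1-q)·3 = q·2+(1-q)·4 ⇒ q(5) = (1-q)(1) ⇒ q = 1/6
P2 indiff ⇒ p·2+(1-p)·8 = p·3+(1-p)·6 ⇒ p(-1) = (1-p)(-2) ⇒ p = 2/3

P1 mixes 2/3 on A; P2 mixes 1/6 on P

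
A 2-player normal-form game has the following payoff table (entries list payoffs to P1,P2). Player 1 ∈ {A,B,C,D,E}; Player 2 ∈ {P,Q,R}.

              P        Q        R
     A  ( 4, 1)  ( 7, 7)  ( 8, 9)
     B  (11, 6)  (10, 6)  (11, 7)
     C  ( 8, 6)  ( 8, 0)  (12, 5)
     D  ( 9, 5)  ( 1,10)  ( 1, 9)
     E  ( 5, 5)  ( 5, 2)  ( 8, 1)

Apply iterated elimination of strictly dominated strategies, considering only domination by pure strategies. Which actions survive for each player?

Remaining: P1:{B,C} P2:{P,R}

P1 drop A (B beats it: P:11>4 Q:10>7 R:11>8)
P1 drop D (B beats it: P:11>9 Q:10>1 R:11>1)
P1 drop E (B beats it: P:11>5 Q:10>5 R:11>8)
P2 drop Q (R beats it: B:7>6 C:5>0)
P1→{B,C} P2→{P,R}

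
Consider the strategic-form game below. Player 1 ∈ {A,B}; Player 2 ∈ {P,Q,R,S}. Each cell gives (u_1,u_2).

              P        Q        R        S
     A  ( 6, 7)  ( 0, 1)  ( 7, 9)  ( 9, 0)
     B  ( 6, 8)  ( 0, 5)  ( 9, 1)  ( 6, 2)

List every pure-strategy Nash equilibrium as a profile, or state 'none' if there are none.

Nash profiles: (B,P)

(A,P): not NE [P2→R gives 9>7]
(A,Q): not NE [P2→R gives 9>1]
(A,R): not NE [P1→B gives 9>7]
(A,S): not NE [P2→R gives 9>0]
(B,P): NE
(B,Q): not NE [P2→P gives 8>5]
(B,R): not NE [P2→P gives 8>1]
(B,S): not NE [P1→A gives 9>6; P2→P gives 8>2]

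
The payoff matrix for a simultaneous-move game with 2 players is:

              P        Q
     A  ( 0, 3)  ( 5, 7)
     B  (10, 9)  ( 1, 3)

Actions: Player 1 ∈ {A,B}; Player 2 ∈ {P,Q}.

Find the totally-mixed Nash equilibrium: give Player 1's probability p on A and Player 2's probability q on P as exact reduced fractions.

p=3/5, q=2/7

P1 indiff ⇒ q·0+(1-q)·5 = q·10+(1-q)·1 ⇒ q(-10) = (1-q)(-4) ⇒ q = 2/7
P2 indiff ⇒ p·3+(1-p)·9 = p·7+(1-p)·3 ⇒ p(-4) = (1-p)(-6) ⇒ p = 3/5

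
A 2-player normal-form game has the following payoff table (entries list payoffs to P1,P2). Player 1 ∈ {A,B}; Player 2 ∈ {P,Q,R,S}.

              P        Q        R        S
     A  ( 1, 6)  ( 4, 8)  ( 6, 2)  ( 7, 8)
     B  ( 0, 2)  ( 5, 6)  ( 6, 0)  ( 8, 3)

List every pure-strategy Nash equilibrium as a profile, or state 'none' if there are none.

Nash profiles: (B,Q)

(A,P): not NE [P2→S gives 8>6]
(A,Q): not NE [P1→B gives 5>4]
(A,R): not NE [P2→S gives 8>2]
(A,S): not NE [P1→B gives 8>7]
(B,P): not NE [P1→A gives 1>0; P2→Q gives 6>2]
(B,Q): NE
(B,R): not NE [P2→Q gives 6>0]
(B,S): not NE [P2→Q gives 6>3]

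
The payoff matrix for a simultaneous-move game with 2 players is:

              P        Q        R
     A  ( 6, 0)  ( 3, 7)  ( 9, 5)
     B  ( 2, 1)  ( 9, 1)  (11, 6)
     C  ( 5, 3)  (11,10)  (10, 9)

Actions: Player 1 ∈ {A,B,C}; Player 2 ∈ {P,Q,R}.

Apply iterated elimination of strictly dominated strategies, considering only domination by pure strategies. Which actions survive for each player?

P2 drop P (R beats it: A:5>0 B:6>1 C:9>3)
P1 drop A (B beats it: Q:9>3 R:11>9)
P1→{B,C} P2→{Q,R}

Remaining: P1:{B,C} P2:{Q,R}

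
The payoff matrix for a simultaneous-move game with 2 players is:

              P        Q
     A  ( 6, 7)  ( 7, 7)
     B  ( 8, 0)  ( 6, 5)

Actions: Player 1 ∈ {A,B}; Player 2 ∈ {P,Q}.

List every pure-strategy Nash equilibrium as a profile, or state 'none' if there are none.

(A,P): not NE [P1→B gives 8>6]
(A,Q): NE
(B,P): not NE [P2→Q gives 5>0]
(B,Q): not NE [P1→A gives 7>6]

Nash profiles: (A,Q)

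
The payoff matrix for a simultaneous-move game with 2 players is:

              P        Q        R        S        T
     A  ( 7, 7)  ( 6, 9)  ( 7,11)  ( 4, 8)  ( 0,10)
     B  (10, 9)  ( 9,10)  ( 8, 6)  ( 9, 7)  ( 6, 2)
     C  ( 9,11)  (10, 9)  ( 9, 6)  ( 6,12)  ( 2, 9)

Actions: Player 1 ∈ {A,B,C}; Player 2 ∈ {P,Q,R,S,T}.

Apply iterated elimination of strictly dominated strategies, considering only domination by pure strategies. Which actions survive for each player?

Survivors P1:{B,C} P2:{P,Q,S}

P1 drop A (B beats it: P:10>7 Q:9>6 R:8>7 S:9>4 T:6>0)
P2 drop R (P beats it: B:9>6 C:11>6)
P2 drop T (P beats it: B:9>2 C:11>9)
P1→{B,C} P2→{P,Q,S}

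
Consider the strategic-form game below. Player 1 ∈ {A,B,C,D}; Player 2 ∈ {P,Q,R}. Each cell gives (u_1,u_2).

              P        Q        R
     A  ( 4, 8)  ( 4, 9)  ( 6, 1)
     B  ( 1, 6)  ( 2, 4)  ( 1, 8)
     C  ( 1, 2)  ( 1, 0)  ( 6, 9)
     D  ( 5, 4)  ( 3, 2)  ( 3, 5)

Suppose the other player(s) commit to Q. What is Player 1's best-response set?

u_1(A vs Q) = 4
u_1(B vs Q) = 2
u_1(C vs Q) = 1
u_1(D vs Q) = 3
max payoff 4 at {A}

BR_1 = {A}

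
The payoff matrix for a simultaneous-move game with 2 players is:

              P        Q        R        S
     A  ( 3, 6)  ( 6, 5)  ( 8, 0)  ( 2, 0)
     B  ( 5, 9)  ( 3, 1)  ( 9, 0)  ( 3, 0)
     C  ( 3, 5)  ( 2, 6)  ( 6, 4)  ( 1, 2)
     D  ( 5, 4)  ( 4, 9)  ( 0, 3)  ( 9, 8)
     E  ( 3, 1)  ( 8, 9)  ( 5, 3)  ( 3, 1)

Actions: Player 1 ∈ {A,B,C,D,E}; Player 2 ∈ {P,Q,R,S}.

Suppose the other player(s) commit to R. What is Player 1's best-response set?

BR_1 = {B}

u_1(A vs R) = 8
u_1(B vs R) = 9
u_1(C vs R) = 6
u_1(D vs R) = 0
u_1(E vs R) = 5
max payoff 9 at {B}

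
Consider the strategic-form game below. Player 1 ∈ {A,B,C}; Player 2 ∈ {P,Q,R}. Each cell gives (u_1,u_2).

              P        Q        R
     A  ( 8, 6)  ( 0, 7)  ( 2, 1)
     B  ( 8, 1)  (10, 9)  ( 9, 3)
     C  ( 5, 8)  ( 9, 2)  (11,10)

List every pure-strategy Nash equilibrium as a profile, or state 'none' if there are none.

(A,P): not NE [P2→Q gives 7>6]
(A,Q): not NE [P1→B gives 10>0]
(A,R): not NE [P1→C gives 11>2; P2→Q gives 7>1]
(B,P): not NE [P2→Q gives 9>1]
(B,Q): NE
(B,R): not NE [P1→C gives 11>9; P2→Q gives 9>3]
(C,P): not NE [P1→B gives 8>5; P2→R gives 10>8]
(C,Q): not NE [P1→B gives 10>9; P2→R gives 10>2]
(C,R): NE

NE set: (B,Q), (C,R)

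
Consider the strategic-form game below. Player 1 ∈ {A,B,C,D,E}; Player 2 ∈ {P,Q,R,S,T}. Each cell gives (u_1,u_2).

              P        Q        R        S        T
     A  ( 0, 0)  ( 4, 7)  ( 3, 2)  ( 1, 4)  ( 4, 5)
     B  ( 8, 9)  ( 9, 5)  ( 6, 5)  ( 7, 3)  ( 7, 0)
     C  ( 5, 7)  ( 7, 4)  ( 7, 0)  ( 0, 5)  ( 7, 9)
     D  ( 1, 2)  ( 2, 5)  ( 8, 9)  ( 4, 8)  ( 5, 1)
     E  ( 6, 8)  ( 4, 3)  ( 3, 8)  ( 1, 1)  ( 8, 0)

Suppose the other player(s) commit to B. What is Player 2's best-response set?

u_2(P vs B) = 9
u_2(Q vs B) = 5
u_2(R vs B) = 5
u_2(S vs B) = 3
u_2(T vs B) = 0
max payoff 9 at {P}

P2 best: {P}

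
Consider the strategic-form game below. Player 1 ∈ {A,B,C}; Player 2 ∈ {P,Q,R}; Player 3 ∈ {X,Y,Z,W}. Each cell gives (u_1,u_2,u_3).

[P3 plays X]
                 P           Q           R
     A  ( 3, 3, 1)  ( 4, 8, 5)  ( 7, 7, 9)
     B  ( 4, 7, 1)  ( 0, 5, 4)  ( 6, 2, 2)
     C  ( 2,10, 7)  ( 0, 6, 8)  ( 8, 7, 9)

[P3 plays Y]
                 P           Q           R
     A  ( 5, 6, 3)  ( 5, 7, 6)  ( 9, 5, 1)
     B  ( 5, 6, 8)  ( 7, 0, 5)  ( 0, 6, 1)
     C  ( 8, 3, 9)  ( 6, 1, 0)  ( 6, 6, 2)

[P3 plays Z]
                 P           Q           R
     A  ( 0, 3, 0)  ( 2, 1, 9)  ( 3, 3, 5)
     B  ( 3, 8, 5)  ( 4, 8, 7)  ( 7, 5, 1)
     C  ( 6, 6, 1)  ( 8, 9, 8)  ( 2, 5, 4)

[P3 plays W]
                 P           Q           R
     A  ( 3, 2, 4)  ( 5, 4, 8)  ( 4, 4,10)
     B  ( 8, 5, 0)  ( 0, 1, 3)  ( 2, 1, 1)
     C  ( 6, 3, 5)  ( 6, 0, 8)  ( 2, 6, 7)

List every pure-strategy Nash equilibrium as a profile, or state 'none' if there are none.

(A,P,X): not NE [P1→B gives 4>3; P2→Q gives 8>3; P3→W gives 4>1]
(A,P,Y): not NE [P1→C gives 8>5; P2→Q gives 7>6; P3→W gives 4>3]
(A,P,Z): not NE [P1→C gives 6>0; P3→W gives 4>0]
(A,P,W): not NE [P1→B gives 8>3; P2→R gives 4>2]
(A,Q,X): not NE [P3→Z gives 9>5]
(A,Q,Y): not NE [P1→B gives 7>5; P3→Z gives 9>6]
(A,Q,Z): not NE [P1→C gives 8>2; P2→R gives 3>1]
(A,Q,W): not NE [P1→C gives 6>5; P3→Z gives 9>8]
(A,R,X): not NE [P1→C gives 8>7; P2→Q gives 8>7; P3→W gives 10>9]
(A,R,Y): not NE [P2→Q gives 7>5; P3→W gives 10>1]
(A,R,Z): not NE [P1→B gives 7>3; P3→W gives 10>5]
(A,R,W): NE
(B,P,X): not NE [P3→Y gives 8>1]
(B,P,Y): not NE [P1→C gives 8>5]
(B,P,Z): not NE [P1→C gives 6>3; P3→Y gives 8>5]
(B,P,W): not NE [P3→Y gives 8>0]
(B,Q,X): not NE [P1→A gives 4>0; P2→P gives 7>5; P3→Z gives 7>4]
(B,Q,Y): not NE [P2→R gives 6>0; P3→Z gives 7>5]
(B,Q,Z): not NE [P1→C gives 8>4]
(B,Q,W): not NE [P1→C gives 6>0; P2→P gives 5>1; P3→Z gives 7>3]
(B,R,X): not NE [P1→C gives 8>6; P2→P gives 7>2]
(B,R,Y): not NE [P1→A gives 9>0; P3→X gives 2>1]
(B,R,Z): not NE [P2→Q gives 8>5; P3→X gives 2>1]
(B,R,W): not NE [P1→A gives 4>2; P2→P gives 5>1; P3→X gives 2>1]
(C,P,X): not NE [P1→B gives 4>2; P3→Y gives 9>7]
(C,P,Y): not NE [P2→R gives 6>3]
(C,P,Z): not NE [P2→Q gives 9>6; P3→Y gives 9>1]
(C,P,W): not NE [P1→B gives 8>6; P2→R gives 6>3; P3→Y gives 9>5]
(C,Q,X): not NE [P1→A gives 4>0; P2→P gives 10>6]
(C,Q,Y): not NE [P1→B gives 7>6; P2→R gives 6>1; P3→W gives 8>0]
(C,Q,Z): NE
(C,Q,W): not NE [P2→R gives 6>0]
(C,R,X): not NE [P2→P gives 10>7]
(C,R,Y): not NE [P1→A gives 9>6; P3→X gives 9>2]
(C,R,Z): not NE [P1→B gives 7>2; P2→Q gives 9>5; P3→X gives 9>4]
(C,R,W): not NE [P1→A gives 4>2; P3→X gives 9>7]

NE set: (A,R,W), (C,Q,Z)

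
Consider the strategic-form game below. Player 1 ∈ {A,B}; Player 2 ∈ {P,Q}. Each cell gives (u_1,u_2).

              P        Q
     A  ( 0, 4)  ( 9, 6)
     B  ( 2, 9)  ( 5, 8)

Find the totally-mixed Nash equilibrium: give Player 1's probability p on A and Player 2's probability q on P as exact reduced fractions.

P1 indiff ⇒ q·0+(1-q)·9 = q·2+(1-q)·5 ⇒ q(-2) = (1-q)(-4) ⇒ q = 2/3
P2 indiff ⇒ p·4+(1-p)·9 = p·6+(1-p)·8 ⇒ p(-2) = (1-p)(-1) ⇒ p = 1/3

(p,q) = (1/3, 2/3)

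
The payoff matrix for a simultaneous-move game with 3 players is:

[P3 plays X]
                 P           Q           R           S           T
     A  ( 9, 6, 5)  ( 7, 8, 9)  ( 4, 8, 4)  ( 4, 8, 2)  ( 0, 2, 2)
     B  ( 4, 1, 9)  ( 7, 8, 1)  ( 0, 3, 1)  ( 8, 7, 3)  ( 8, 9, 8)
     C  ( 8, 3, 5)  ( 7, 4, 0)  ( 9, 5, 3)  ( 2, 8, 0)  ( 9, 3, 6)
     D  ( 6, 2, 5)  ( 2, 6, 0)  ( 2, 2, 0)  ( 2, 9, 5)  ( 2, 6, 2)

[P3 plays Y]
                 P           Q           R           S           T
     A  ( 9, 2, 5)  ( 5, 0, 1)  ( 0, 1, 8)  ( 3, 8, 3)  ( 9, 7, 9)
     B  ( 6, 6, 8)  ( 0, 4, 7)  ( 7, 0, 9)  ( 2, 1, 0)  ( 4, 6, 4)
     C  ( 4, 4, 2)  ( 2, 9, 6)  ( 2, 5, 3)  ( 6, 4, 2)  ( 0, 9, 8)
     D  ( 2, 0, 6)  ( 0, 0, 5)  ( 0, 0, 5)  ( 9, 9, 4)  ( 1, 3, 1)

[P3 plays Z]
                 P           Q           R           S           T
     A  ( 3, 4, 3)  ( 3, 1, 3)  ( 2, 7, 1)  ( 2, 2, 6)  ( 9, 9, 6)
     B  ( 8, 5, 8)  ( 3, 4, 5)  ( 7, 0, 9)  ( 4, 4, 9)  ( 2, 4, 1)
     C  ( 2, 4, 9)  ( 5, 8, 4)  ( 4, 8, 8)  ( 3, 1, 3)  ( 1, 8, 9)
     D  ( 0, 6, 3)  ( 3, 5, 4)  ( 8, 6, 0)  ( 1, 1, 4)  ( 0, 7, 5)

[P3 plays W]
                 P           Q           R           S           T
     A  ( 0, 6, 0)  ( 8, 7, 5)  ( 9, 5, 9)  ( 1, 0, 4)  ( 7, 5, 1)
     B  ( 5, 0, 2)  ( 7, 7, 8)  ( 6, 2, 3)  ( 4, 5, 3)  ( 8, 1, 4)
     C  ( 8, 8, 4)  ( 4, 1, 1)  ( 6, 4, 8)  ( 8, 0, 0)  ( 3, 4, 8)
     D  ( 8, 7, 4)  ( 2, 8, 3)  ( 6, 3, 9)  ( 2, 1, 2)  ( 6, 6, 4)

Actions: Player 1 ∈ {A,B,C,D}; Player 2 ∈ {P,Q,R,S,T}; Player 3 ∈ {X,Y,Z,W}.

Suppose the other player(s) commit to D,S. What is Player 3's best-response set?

u_3(X vs D,S) = 5
u_3(Y vs D,S) = 4
u_3(Z vs D,S) = 4
u_3(W vs D,S) = 2
max payoff 5 at {X}

BR_3 = {X}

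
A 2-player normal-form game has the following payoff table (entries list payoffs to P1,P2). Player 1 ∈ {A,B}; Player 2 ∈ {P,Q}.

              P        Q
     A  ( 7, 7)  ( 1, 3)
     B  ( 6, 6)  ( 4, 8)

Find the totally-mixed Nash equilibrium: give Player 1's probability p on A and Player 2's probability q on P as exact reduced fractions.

(p,q) = (1/3, 3/4)

P1 indiff ⇒ q·7+(1-q)·1 = q·6+(1-q)·4 ⇒ q(1) = (1-q)(3) ⇒ q = 3/4
P2 indiff ⇒ p·7+(1-p)·6 = p·3+(1-p)·8 ⇒ p(4) = (1-p)(2) ⇒ p = 1/3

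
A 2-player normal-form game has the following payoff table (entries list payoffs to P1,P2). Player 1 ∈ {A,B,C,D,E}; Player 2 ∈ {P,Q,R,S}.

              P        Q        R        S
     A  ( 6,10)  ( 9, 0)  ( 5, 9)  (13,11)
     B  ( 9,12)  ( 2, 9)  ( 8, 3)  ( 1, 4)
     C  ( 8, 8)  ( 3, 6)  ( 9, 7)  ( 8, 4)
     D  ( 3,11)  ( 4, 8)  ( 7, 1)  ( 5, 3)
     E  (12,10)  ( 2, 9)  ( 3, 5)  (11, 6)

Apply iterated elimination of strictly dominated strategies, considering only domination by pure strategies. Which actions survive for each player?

Survivors P1:{A,E} P2:{P,S}

P2 drop Q (P beats it: A:10>0 B:12>9 C:8>6 D:11>8 E:10>9)
P1 drop D (C beats it: P:8>3 R:9>7 S:8>5)
P2 drop R (P beats it: A:10>9 B:12>3 C:8>7 E:10>5)
P1 drop B (E beats it: P:12>9 S:11>1)
P1 drop C (E beats it: P:12>8 S:11>8)
P1→{A,E} P2→{P,S}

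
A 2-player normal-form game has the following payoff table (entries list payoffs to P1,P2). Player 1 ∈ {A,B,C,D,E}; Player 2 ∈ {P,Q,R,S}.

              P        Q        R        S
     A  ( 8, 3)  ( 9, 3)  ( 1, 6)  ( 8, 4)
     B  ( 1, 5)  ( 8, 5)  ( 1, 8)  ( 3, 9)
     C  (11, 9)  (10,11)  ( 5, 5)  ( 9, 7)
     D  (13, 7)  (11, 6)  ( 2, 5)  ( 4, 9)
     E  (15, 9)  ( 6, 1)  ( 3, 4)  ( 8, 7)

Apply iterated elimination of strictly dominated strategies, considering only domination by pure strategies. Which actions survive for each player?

Survivors P1:{C,D,E} P2:{P,Q,S}

P1 drop A (C beats it: P:11>8 Q:10>9 R:5>1 S:9>8)
P1 drop B (C beats it: P:11>1 Q:10>8 R:5>1 S:9>3)
P2 drop R (P beats it: C:9>5 D:7>5 E:9>4)
P1→{C,D,E} P2→{P,Q,S}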